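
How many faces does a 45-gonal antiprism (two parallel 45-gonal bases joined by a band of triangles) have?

An antiprism on an n-gon has two n-gon caps and 2n triangles: V = 2·45 = 90, E = 4·45 = 180, F = 2·45 + 2 = 92.

92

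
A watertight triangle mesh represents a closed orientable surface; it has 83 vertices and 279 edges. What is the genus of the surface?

Every face is a triangle and each edge borders two faces, so 3F = 2·279, giving F = 186.
χ = V − E + F = 83 − 279 + 186 = -10.
For a closed orientable surface χ = 2 − 2g, so g = (2 − (-10))/2 = 6.

6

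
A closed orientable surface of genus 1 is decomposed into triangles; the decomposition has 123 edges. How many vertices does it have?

41

χ = 2 − 2·1 = 0, and every face is a triangle so 3F = 2E.
F = 2E/3 = 82. Then V = 0 + E − F = 0 + 123 − 82 = 41.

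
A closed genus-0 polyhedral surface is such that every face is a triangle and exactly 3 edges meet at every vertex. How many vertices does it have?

4

Each face has 3 edges and each edge borders two faces, so 2E = 3F.
Each vertex has degree 3, so 3V = 2E and hence V = 3F/3.
Euler: V − E + F = 2 ⇒ (3F/3) − (3F/2) + F = 2.
Multiply by 6: (6 − 9 + 6)F = 12, i.e. 3F = 12.
So F = 4, E = 3·4/2 = 6, V = 3·4/3 = 4.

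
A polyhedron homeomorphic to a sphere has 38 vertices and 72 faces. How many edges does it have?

Here V − E + F = 2.
E = V + F − (2) = 38 + 72 − (2) = 108.

108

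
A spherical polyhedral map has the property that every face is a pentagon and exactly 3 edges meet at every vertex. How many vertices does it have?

Each face has 5 edges and each edge borders two faces, so 2E = 5F.
Each vertex has degree 3, so 3V = 2E and hence V = 5F/3.
Euler: V − E + F = 2 ⇒ (5F/3) − (5F/2) + F = 2.
Multiply by 6: (10 − 15 + 6)F = 12, i.e. 1F = 12.
So F = 12, E = 5·12/2 = 30, V = 5·12/3 = 20.

20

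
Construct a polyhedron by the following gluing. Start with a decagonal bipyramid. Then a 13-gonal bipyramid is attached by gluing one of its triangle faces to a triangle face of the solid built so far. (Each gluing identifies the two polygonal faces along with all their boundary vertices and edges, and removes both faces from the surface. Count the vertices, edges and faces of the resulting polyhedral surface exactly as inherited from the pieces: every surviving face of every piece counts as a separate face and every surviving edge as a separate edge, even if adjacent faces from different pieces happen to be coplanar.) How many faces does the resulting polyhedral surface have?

44

A decagonal bipyramid: V=12, E=30, F=20.
Attach a 13-gonal bipyramid (V=15, E=39, F=26) along a 3-gon: merge 3 vertices and 3 edges, delete both glued faces → V=24, E=66, F=44.
Check: V − E + F = 24 − 66 + 44 = 2.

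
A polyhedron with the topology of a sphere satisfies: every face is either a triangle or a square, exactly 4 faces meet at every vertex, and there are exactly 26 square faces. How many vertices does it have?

Let x be the number of triangles; then F = 26 + x.
Edge–face incidences: 2E = 4·26 + 3·x = 104 + 3x.
Every vertex has degree 4, so 4V = 2E.
Euler: V − E + F = 2 ⇒ (2E)/4 − E + (26 + x) = 2.
Multiply by 8: 2·(2E) − 4·(2E) + 8·(26 + x) = 16, i.e. 208 + 8x − 2·(104 + 3x) = 16.
Collecting terms: 2x = 16, so x = 8.
Then 2E = 104 + 3·8 = 128, so E = 64, V = 2E/4 = 32, F = 26 + 8 = 34.

32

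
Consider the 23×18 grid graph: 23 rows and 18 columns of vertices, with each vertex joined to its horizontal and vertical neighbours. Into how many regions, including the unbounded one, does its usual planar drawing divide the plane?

375

The grid has V = 23·18 = 414 vertices and E = 23·17 + 18·22 = 787 edges.
F = 2 − V + E = 2 − 414 + 787 = 375.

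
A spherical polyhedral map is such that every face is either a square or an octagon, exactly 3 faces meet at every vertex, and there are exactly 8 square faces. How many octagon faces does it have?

Let x be the number of octagons; then F = 8 + x.
Edge–face incidences: 2E = 4·8 + 8·x = 32 + 8x.
Every vertex has degree 3, so 3V = 2E.
Euler: V − E + F = 2 ⇒ (2E)/3 − E + (8 + x) = 2.
Multiply by 6: 2·(2E) − 3·(2E) + 6·(8 + x) = 12, i.e. 48 + 6x − (32 + 8x) = 12.
Collecting terms: −2x + 16 = 12, so −2x = −4, so x = 2.
Then 2E = 32 + 8·2 = 48, so E = 24, V = 2E/3 = 16, F = 8 + 2 = 10.

2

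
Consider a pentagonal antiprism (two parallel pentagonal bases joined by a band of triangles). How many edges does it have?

20

An antiprism on an n-gon has two n-gon caps and 2n triangles: V = 2·5 = 10, E = 4·5 = 20, F = 2·5 + 2 = 12.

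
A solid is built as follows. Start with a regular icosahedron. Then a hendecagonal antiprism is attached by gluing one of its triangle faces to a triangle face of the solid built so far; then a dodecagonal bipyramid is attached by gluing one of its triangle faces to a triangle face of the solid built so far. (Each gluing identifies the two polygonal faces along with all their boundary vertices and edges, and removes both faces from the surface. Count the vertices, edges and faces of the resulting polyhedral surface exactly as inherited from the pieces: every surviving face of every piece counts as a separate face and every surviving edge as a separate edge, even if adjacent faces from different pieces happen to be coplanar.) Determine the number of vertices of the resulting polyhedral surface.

A regular icosahedron: V=12, E=30, F=20.
Attach a hendecagonal antiprism (V=22, E=44, F=24) along a 3-gon: merge 3 vertices and 3 edges, delete both glued faces → V=31, E=71, F=42.
Attach a dodecagonal bipyramid (V=14, E=36, F=24) along a 3-gon: merge 3 vertices and 3 edges, delete both glued faces → V=42, E=104, F=64.
Check: V − E + F = 42 − 104 + 64 = 2.

42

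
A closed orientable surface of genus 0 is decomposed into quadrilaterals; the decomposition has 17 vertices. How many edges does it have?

χ = 2 − 2·0 = 2, and every face is a square so 4F = 2E.
V − E + F = 2 with E = 4F/2 gives 17 − (4/2 − 1)·F = 2, so F = 15 and E = 30.

30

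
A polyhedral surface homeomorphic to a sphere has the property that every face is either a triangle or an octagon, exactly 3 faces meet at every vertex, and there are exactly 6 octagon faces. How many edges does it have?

36

Let x be the number of triangles; then F = 6 + x.
Edge–face incidences: 2E = 8·6 + 3·x = 48 + 3x.
Every vertex has degree 3, so 3V = 2E.
Euler: V − E + F = 2 ⇒ (2E)/3 − E + (6 + x) = 2.
Multiply by 6: 2·(2E) − 3·(2E) + 6·(6 + x) = 12, i.e. 36 + 6x − (48 + 3x) = 12.
Collecting terms: 3x − 12 = 12, so 3x = 24, so x = 8.
Then 2E = 48 + 3·8 = 72, so E = 36, V = 2E/3 = 24, F = 6 + 8 = 14.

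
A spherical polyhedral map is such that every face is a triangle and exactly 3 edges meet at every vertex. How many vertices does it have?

Each face has 3 edges and each edge borders two faces, so 2E = 3F.
Each vertex has degree 3, so 3V = 2E and hence V = 3F/3.
Euler: V − E + F = 2 ⇒ (3F/3) − (3F/2) + F = 2.
Multiply by 6: (6 − 9 + 6)F = 12, i.e. 3F = 12.
So F = 4, E = 3·4/2 = 6, V = 3·4/3 = 4.

4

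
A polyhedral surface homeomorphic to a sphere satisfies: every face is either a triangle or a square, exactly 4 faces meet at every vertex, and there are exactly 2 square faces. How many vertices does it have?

Let x be the number of triangles; then F = 2 + x.
Edge–face incidences: 2E = 4·2 + 3·x = 8 + 3x.
Every vertex has degree 4, so 4V = 2E.
Euler: V − E + F = 2 ⇒ (2E)/4 − E + (2 + x) = 2.
Multiply by 8: 2·(2E) − 4·(2E) + 8·(2 + x) = 16, i.e. 16 + 8x − 2·(8 + 3x) = 16.
Collecting terms: 2x = 16, so x = 8.
Then 2E = 8 + 3·8 = 32, so E = 16, V = 2E/4 = 8, F = 2 + 8 = 10.

8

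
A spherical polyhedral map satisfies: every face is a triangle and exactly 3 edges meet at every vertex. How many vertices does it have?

4

Each face has 3 edges and each edge borders two faces, so 2E = 3F.
Each vertex has degree 3, so 3V = 2E and hence V = 3F/3.
Euler: V − E + F = 2 ⇒ (3F/3) − (3F/2) + F = 2.
Multiply by 6: (6 − 9 + 6)F = 12, i.e. 3F = 12.
So F = 4, E = 3·4/2 = 6, V = 3·4/3 = 4.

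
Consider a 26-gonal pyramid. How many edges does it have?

A pyramid on an n-gon base has one n-gon and n triangles: V = 26 + 1 = 27, E = 2·26 = 52, F = 26 + 1 = 27.

52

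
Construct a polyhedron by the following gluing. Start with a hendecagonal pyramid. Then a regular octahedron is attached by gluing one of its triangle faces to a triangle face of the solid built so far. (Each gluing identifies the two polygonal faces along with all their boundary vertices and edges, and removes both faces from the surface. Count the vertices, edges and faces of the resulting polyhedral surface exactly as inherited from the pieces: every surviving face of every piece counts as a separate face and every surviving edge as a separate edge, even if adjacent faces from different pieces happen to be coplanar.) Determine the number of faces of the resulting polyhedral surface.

A hendecagonal pyramid: V=12, E=22, F=12.
Attach a regular octahedron (V=6, E=12, F=8) along a 3-gon: merge 3 vertices and 3 edges, delete both glued faces → V=15, E=31, F=18.
Check: V − E + F = 15 − 31 + 18 = 2.

18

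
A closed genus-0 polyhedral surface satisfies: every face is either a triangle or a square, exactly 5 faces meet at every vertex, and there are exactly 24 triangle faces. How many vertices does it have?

Let x be the number of squares; then F = 24 + x.
Edge–face incidences: 2E = 3·24 + 4·x = 72 + 4x.
Every vertex has degree 5, so 5V = 2E.
Euler: V − E + F = 2 ⇒ (2E)/5 − E + (24 + x) = 2.
Multiply by 10: 2·(2E) − 5·(2E) + 10·(24 + x) = 20, i.e. 240 + 10x − 3·(72 + 4x) = 20.
Collecting terms: −2x + 24 = 20, so −2x = −4, so x = 2.
Then 2E = 72 + 4·2 = 80, so E = 40, V = 2E/5 = 16, F = 24 + 2 = 26.

16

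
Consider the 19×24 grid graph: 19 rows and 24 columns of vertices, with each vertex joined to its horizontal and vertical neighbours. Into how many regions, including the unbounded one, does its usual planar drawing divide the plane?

415

The grid has V = 19·24 = 456 vertices and E = 19·23 + 24·18 = 869 edges.
F = 2 − V + E = 2 − 456 + 869 = 415.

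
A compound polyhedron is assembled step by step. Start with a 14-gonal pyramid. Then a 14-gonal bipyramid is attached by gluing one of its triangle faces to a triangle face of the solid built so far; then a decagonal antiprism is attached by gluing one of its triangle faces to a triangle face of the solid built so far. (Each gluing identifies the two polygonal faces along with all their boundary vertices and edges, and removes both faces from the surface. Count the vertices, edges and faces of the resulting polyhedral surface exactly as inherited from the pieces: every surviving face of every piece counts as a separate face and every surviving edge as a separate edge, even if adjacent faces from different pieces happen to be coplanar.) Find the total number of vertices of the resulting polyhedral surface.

A 14-gonal pyramid: V=15, E=28, F=15.
Attach a 14-gonal bipyramid (V=16, E=42, F=28) along a 3-gon: merge 3 vertices and 3 edges, delete both glued faces → V=28, E=67, F=41.
Attach a decagonal antiprism (V=20, E=40, F=22) along a 3-gon: merge 3 vertices and 3 edges, delete both glued faces → V=45, E=104, F=61.
Check: V − E + F = 45 − 104 + 61 = 2.

45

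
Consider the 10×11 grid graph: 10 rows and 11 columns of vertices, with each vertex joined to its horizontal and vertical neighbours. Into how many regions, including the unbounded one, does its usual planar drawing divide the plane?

91

The grid has V = 10·11 = 110 vertices and E = 10·10 + 11·9 = 199 edges.
F = 2 − V + E = 2 − 110 + 199 = 91.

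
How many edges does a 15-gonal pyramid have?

30

A pyramid on an n-gon base has one n-gon and n triangles: V = 15 + 1 = 16, E = 2·15 = 30, F = 15 + 1 = 16.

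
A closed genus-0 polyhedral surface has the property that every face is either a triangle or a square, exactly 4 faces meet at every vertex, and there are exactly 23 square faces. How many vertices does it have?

Let x be the number of triangles; then F = 23 + x.
Edge–face incidences: 2E = 4·23 + 3·x = 92 + 3x.
Every vertex has degree 4, so 4V = 2E.
Euler: V − E + F = 2 ⇒ (2E)/4 − E + (23 + x) = 2.
Multiply by 8: 2·(2E) − 4·(2E) + 8·(23 + x) = 16, i.e. 184 + 8x − 2·(92 + 3x) = 16.
Collecting terms: 2x = 16, so x = 8.
Then 2E = 92 + 3·8 = 116, so E = 58, V = 2E/4 = 29, F = 23 + 8 = 31.

29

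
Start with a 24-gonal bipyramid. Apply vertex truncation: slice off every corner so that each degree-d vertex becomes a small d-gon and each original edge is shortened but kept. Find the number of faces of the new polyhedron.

The base solid has V = 26, E = 72, F = 48.
Truncation replaces each original edge-end by a new vertex, so V′ = 2E = 144.
Each original edge survives, and each old vertex of degree d contributes d new edges; summing degrees gives Σd = 2E, so E′ = E + 2E = 3E = 216.
Each original face survives and each original vertex becomes one new face: F′ = F + V = 74.

74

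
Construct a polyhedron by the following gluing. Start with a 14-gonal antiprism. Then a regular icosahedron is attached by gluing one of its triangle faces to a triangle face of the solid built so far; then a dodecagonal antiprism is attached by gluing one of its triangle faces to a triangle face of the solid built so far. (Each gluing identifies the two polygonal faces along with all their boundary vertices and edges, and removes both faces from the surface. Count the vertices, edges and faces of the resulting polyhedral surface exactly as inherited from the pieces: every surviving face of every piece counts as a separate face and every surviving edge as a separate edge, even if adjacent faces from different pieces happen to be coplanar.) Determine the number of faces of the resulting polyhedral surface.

A 14-gonal antiprism: V=28, E=56, F=30.
Attach a regular icosahedron (V=12, E=30, F=20) along a 3-gon: merge 3 vertices and 3 edges, delete both glued faces → V=37, E=83, F=48.
Attach a dodecagonal antiprism (V=24, E=48, F=26) along a 3-gon: merge 3 vertices and 3 edges, delete both glued faces → V=58, E=128, F=72.
Check: V − E + F = 58 − 128 + 72 = 2.

72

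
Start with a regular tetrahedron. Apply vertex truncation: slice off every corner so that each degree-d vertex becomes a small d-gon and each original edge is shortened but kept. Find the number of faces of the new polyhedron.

The base solid has V = 4, E = 6, F = 4.
Truncation replaces each original edge-end by a new vertex, so V′ = 2E = 12.
Each original edge survives, and each old vertex of degree d contributes d new edges; summing degrees gives Σd = 2E, so E′ = E + 2E = 3E = 18.
Each original face survives and each original vertex becomes one new face: F′ = F + V = 8.

8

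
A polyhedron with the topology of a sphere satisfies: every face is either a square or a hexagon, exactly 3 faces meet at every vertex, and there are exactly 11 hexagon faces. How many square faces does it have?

Let x be the number of squares; then F = 11 + x.
Edge–face incidences: 2E = 6·11 + 4·x = 66 + 4x.
Every vertex has degree 3, so 3V = 2E.
Euler: V − E + F = 2 ⇒ (2E)/3 − E + (11 + x) = 2.
Multiply by 6: 2·(2E) − 3·(2E) + 6·(11 + x) = 12, i.e. 66 + 6x − (66 + 4x) = 12.
Collecting terms: 2x = 12, so x = 6.
Then 2E = 66 + 4·6 = 90, so E = 45, V = 2E/3 = 30, F = 11 + 6 = 17.

6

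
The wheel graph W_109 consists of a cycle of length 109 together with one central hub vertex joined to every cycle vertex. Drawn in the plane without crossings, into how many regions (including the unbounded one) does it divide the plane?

W_109 has V = 109 + 1 = 110 vertices and E = 2·109 = 218 edges.
By Euler's formula F = 2 − V + E = 2 − 110 + 218 = 110.

110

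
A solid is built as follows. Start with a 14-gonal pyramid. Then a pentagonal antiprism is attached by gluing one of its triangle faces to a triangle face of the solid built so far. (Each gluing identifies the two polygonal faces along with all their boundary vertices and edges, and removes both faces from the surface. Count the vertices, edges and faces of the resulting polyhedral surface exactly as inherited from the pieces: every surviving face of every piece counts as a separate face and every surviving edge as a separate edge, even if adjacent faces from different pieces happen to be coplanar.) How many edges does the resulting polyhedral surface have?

45

A 14-gonal pyramid: V=15, E=28, F=15.
Attach a pentagonal antiprism (V=10, E=20, F=12) along a 3-gon: merge 3 vertices and 3 edges, delete both glued faces → V=22, E=45, F=25.
Check: V − E + F = 22 − 45 + 25 = 2.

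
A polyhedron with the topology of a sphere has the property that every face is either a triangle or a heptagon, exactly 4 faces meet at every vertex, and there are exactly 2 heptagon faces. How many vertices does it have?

Let x be the number of triangles; then F = 2 + x.
Edge–face incidences: 2E = 7·2 + 3·x = 14 + 3x.
Every vertex has degree 4, so 4V = 2E.
Euler: V − E + F = 2 ⇒ (2E)/4 − E + (2 + x) = 2.
Multiply by 8: 2·(2E) − 4·(2E) + 8·(2 + x) = 16, i.e. 16 + 8x − 2·(14 + 3x) = 16.
Collecting terms: 2x − 12 = 16, so 2x = 28, so x = 14.
Then 2E = 14 + 3·14 = 56, so E = 28, V = 2E/4 = 14, F = 2 + 14 = 16.

14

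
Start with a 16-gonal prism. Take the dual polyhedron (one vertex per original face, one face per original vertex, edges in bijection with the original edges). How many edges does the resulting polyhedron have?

48

The base solid has V = 32, E = 48, F = 18.
The dual swaps V and F and preserves E: V′ = F = 18, E′ = E = 48, F′ = V = 32.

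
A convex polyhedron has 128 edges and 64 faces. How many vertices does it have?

Here V − E + F = 2.
V = 2 + E − F = 2 + 128 − 64 = 66.

66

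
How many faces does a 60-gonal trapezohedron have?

The n-trapezohedron (dual of the n-antiprism) has V = 2·60 + 2 = 122, E = 4·60 = 240, F = 2·60 = 120.

120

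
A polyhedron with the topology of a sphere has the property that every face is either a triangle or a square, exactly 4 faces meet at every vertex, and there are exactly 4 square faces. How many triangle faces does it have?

8

Let x be the number of triangles; then F = 4 + x.
Edge–face incidences: 2E = 4·4 + 3·x = 16 + 3x.
Every vertex has degree 4, so 4V = 2E.
Euler: V − E + F = 2 ⇒ (2E)/4 − E + (4 + x) = 2.
Multiply by 8: 2·(2E) − 4·(2E) + 8·(4 + x) = 16, i.e. 32 + 8x − 2·(16 + 3x) = 16.
Collecting terms: 2x = 16, so x = 8.
Then 2E = 16 + 3·8 = 40, so E = 20, V = 2E/4 = 10, F = 4 + 8 = 12.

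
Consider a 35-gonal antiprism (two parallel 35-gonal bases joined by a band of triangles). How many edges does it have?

An antiprism on an n-gon has two n-gon caps and 2n triangles: V = 2·35 = 70, E = 4·35 = 140, F = 2·35 + 2 = 72.

140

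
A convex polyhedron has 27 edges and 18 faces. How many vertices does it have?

Here V − E + F = 2.
V = 2 + E − F = 2 + 27 − 18 = 11.

11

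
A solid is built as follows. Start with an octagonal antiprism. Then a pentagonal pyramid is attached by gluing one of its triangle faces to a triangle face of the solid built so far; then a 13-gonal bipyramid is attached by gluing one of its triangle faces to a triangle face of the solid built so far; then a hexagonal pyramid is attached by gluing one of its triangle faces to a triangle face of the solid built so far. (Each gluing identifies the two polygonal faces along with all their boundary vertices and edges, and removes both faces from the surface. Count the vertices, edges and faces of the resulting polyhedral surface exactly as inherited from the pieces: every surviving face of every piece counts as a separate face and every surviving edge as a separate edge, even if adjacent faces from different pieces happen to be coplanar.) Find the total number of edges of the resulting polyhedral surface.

84

An octagonal antiprism: V=16, E=32, F=18.
Attach a pentagonal pyramid (V=6, E=10, F=6) along a 3-gon: merge 3 vertices and 3 edges, delete both glued faces → V=19, E=39, F=22.
Attach a 13-gonal bipyramid (V=15, E=39, F=26) along a 3-gon: merge 3 vertices and 3 edges, delete both glued faces → V=31, E=75, F=46.
Attach a hexagonal pyramid (V=7, E=12, F=7) along a 3-gon: merge 3 vertices and 3 edges, delete both glued faces → V=35, E=84, F=51.
Check: V − E + F = 35 − 84 + 51 = 2.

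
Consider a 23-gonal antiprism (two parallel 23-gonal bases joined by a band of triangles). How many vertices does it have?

An antiprism on an n-gon has two n-gon caps and 2n triangles: V = 2·23 = 46, E = 4·23 = 92, F = 2·23 + 2 = 48.

46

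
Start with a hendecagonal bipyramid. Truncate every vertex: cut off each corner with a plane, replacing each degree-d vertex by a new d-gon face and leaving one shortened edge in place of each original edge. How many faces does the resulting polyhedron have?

The base solid has V = 13, E = 33, F = 22.
Truncation replaces each original edge-end by a new vertex, so V′ = 2E = 66.
Each original edge survives, and each old vertex of degree d contributes d new edges; summing degrees gives Σd = 2E, so E′ = E + 2E = 3E = 99.
Each original face survives and each original vertex becomes one new face: F′ = F + V = 35.

35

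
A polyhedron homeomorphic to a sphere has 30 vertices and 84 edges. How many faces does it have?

56

Here V − E + F = 2.
F = 2 − V + E = 2 − 30 + 84 = 56.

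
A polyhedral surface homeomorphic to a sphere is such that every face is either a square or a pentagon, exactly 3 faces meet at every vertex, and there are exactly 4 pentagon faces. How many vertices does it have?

12

Let x be the number of squares; then F = 4 + x.
Edge–face incidences: 2E = 5·4 + 4·x = 20 + 4x.
Every vertex has degree 3, so 3V = 2E.
Euler: V − E + F = 2 ⇒ (2E)/3 − E + (4 + x) = 2.
Multiply by 6: 2·(2E) − 3·(2E) + 6·(4 + x) = 12, i.e. 24 + 6x − (20 + 4x) = 12.
Collecting terms: 2x + 4 = 12, so 2x = 8, so x = 4.
Then 2E = 20 + 4·4 = 36, so E = 18, V = 2E/3 = 12, F = 4 + 4 = 8.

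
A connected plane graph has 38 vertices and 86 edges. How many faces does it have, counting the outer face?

Euler's formula for a connected plane graph: V − E + F = 2, so F = 2 − 38 + 86 = 50.

50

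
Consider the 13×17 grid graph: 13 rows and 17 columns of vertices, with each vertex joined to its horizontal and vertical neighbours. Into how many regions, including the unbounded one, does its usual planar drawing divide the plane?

The grid has V = 13·17 = 221 vertices and E = 13·16 + 17·12 = 412 edges.
F = 2 − V + E = 2 − 221 + 412 = 193.

193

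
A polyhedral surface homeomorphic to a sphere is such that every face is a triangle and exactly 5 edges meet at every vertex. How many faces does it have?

Each face has 3 edges and each edge borders two faces, so 2E = 3F.
Each vertex has degree 5, so 5V = 2E and hence V = 3F/5.
Euler: V − E + F = 2 ⇒ (3F/5) − (3F/2) + F = 2.
Multiply by 10: (6 − 15 + 10)F = 20, i.e. 1F = 20.
So F = 20, E = 3·20/2 = 30, V = 3·20/5 = 12.

20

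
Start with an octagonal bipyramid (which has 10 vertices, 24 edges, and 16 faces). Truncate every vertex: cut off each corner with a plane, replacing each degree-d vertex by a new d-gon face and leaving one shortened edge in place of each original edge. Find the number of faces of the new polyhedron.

Truncation replaces each original edge-end by a new vertex, so V′ = 2E = 48.
Each original edge survives, and each old vertex of degree d contributes d new edges; summing degrees gives Σd = 2E, so E′ = E + 2E = 3E = 72.
Each original face survives and each original vertex becomes one new face: F′ = F + V = 26.

26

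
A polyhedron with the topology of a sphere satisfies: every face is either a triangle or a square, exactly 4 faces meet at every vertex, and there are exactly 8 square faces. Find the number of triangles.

8

Let x be the number of triangles; then F = 8 + x.
Edge–face incidences: 2E = 4·8 + 3·x = 32 + 3x.
Every vertex has degree 4, so 4V = 2E.
Euler: V − E + F = 2 ⇒ (2E)/4 − E + (8 + x) = 2.
Multiply by 8: 2·(2E) − 4·(2E) + 8·(8 + x) = 16, i.e. 64 + 8x − 2·(32 + 3x) = 16.
Collecting terms: 2x = 16, so x = 8.
Then 2E = 32 + 3·8 = 56, so E = 28, V = 2E/4 = 14, F = 8 + 8 = 16.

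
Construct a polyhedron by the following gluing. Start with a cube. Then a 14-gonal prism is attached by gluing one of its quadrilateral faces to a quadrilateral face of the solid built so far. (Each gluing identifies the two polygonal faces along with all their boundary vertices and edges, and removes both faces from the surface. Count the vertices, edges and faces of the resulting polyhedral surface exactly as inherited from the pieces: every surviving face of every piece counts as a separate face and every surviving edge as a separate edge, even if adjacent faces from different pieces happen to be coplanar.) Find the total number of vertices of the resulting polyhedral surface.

32

A cube: V=8, E=12, F=6.
Attach a 14-gonal prism (V=28, E=42, F=16) along a 4-gon: merge 4 vertices and 4 edges, delete both glued faces → V=32, E=50, F=20.
Check: V − E + F = 32 − 50 + 20 = 2.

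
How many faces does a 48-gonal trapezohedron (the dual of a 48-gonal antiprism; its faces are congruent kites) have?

96

The n-trapezohedron (dual of the n-antiprism) has V = 2·48 + 2 = 98, E = 4·48 = 192, F = 2·48 = 96.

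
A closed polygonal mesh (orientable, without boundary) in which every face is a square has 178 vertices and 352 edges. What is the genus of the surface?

Every face is a square and each edge borders two faces, so 4F = 2·352, giving F = 176.
χ = V − E + F = 178 − 352 + 176 = 2.
For a closed orientable surface χ = 2 − 2g, so g = (2 − (2))/2 = 0.

0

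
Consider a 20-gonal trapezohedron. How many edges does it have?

The n-trapezohedron (dual of the n-antiprism) has V = 2·20 + 2 = 42, E = 4·20 = 80, F = 2·20 = 40.
Check: V − E + F = 42 − 80 + 40 = 2.

80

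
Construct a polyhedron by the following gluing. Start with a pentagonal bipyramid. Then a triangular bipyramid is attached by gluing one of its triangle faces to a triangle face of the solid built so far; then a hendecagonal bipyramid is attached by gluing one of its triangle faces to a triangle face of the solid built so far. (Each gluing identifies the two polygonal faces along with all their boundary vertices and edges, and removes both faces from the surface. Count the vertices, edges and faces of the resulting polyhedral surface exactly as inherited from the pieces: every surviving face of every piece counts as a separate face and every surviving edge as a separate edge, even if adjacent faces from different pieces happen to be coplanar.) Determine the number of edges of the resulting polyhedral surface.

A pentagonal bipyramid: V=7, E=15, F=10.
Attach a triangular bipyramid (V=5, E=9, F=6) along a 3-gon: merge 3 vertices and 3 edges, delete both glued faces → V=9, E=21, F=14.
Attach a hendecagonal bipyramid (V=13, E=33, F=22) along a 3-gon: merge 3 vertices and 3 edges, delete both glued faces → V=19, E=51, F=34.
Check: V − E + F = 19 − 51 + 34 = 2.

51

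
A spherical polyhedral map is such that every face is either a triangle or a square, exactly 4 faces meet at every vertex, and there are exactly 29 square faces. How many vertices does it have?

Let x be the number of triangles; then F = 29 + x.
Edge–face incidences: 2E = 4·29 + 3·x = 116 + 3x.
Every vertex has degree 4, so 4V = 2E.
Euler: V − E + F = 2 ⇒ (2E)/4 − E + (29 + x) = 2.
Multiply by 8: 2·(2E) − 4·(2E) + 8·(29 + x) = 16, i.e. 232 + 8x − 2·(116 + 3x) = 16.
Collecting terms: 2x = 16, so x = 8.
Then 2E = 116 + 3·8 = 140, so E = 70, V = 2E/4 = 35, F = 29 + 8 = 37.

35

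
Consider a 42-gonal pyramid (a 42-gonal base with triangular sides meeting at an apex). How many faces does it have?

A pyramid on an n-gon base has one n-gon and n triangles: V = 42 + 1 = 43, E = 2·42 = 84, F = 42 + 1 = 43.
Check: V − E + F = 43 − 84 + 43 = 2.

43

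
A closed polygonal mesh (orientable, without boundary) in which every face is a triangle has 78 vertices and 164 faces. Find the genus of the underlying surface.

3

Every face is a triangle, so 2E = 3·164 = 492, giving E = 246.
χ = V − E + F = 78 − 246 + 164 = -4.
For a closed orientable surface χ = 2 − 2g, so g = (2 − (-4))/2 = 3.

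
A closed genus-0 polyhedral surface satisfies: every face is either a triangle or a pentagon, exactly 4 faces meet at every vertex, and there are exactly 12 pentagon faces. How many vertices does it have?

30

Let x be the number of triangles; then F = 12 + x.
Edge–face incidences: 2E = 5·12 + 3·x = 60 + 3x.
Every vertex has degree 4, so 4V = 2E.
Euler: V − E + F = 2 ⇒ (2E)/4 − E + (12 + x) = 2.
Multiply by 8: 2·(2E) − 4·(2E) + 8·(12 + x) = 16, i.e. 96 + 8x − 2·(60 + 3x) = 16.
Collecting terms: 2x − 24 = 16, so 2x = 40, so x = 20.
Then 2E = 60 + 3·20 = 120, so E = 60, V = 2E/4 = 30, F = 12 + 20 = 32.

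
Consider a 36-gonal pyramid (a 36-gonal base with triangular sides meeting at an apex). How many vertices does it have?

A pyramid on an n-gon base has one n-gon and n triangles: V = 36 + 1 = 37, E = 2·36 = 72, F = 36 + 1 = 37.

37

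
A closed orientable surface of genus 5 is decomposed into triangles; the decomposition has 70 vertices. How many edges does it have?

χ = 2 − 2·5 = -8, and every face is a triangle so 3F = 2E.
V − E + F = -8 with E = 3F/2 gives 70 − (3/2 − 1)·F = -8, so F = 156 and E = 234.

234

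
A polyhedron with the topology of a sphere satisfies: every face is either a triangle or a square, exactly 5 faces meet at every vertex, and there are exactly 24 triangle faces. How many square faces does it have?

Let x be the number of squares; then F = 24 + x.
Edge–face incidences: 2E = 3·24 + 4·x = 72 + 4x.
Every vertex has degree 5, so 5V = 2E.
Euler: V − E + F = 2 ⇒ (2E)/5 − E + (24 + x) = 2.
Multiply by 10: 2·(2E) − 5·(2E) + 10·(24 + x) = 20, i.e. 240 + 10x − 3·(72 + 4x) = 20.
Collecting terms: −2x + 24 = 20, so −2x = −4, so x = 2.
Then 2E = 72 + 4·2 = 80, so E = 40, V = 2E/5 = 16, F = 24 + 2 = 26.

2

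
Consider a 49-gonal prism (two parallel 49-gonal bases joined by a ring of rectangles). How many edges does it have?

147

A prism on an n-gon has two n-gon bases and n rectangular sides: V = 2·49 = 98, E = 3·49 = 147, F = 49 + 2 = 51.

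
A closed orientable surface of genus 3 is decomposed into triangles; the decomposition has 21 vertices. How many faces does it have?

50

χ = 2 − 2·3 = -4, and every face is a triangle so 3F = 2E.
V − E + F = -4 with E = 3F/2 gives 21 − (3/2 − 1)·F = -4, so F = 50 and E = 75.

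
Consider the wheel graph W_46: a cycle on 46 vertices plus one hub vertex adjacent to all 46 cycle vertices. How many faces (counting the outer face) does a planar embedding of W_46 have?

47

W_46 has V = 46 + 1 = 47 vertices and E = 2·46 = 92 edges.
By Euler's formula F = 2 − V + E = 2 − 47 + 92 = 47.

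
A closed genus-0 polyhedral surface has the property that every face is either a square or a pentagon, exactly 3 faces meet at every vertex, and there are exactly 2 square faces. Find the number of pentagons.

Let x be the number of pentagons; then F = 2 + x.
Edge–face incidences: 2E = 4·2 + 5·x = 8 + 5x.
Every vertex has degree 3, so 3V = 2E.
Euler: V − E + F = 2 ⇒ (2E)/3 − E + (2 + x) = 2.
Multiply by 6: 2·(2E) − 3·(2E) + 6·(2 + x) = 12, i.e. 12 + 6x − (8 + 5x) = 12.
Collecting terms: x + 4 = 12, so x = 8.
Then 2E = 8 + 5·8 = 48, so E = 24, V = 2E/3 = 16, F = 2 + 8 = 10.

8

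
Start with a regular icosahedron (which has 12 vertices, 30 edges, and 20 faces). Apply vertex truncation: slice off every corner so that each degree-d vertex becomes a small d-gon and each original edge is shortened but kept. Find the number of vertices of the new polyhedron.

60

Truncation replaces each original edge-end by a new vertex, so V′ = 2E = 60.
Each original edge survives, and each old vertex of degree d contributes d new edges; summing degrees gives Σd = 2E, so E′ = E + 2E = 3E = 90.
Each original face survives and each original vertex becomes one new face: F′ = F + V = 32.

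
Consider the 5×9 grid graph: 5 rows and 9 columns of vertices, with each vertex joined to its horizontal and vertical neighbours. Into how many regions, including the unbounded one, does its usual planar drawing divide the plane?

33

The grid has V = 5·9 = 45 vertices and E = 5·8 + 9·4 = 76 edges.
F = 2 − V + E = 2 − 45 + 76 = 33.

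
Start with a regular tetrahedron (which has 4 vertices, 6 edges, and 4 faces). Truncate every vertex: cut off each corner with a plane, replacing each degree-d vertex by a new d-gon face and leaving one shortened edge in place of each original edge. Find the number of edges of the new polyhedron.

Truncation replaces each original edge-end by a new vertex, so V′ = 2E = 12.
Each original edge survives, and each old vertex of degree d contributes d new edges; summing degrees gives Σd = 2E, so E′ = E + 2E = 3E = 18.
Each original face survives and each original vertex becomes one new face: F′ = F + V = 8.

18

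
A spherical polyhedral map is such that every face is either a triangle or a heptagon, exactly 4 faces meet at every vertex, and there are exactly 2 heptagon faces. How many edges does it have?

Let x be the number of triangles; then F = 2 + x.
Edge–face incidences: 2E = 7·2 + 3·x = 14 + 3x.
Every vertex has degree 4, so 4V = 2E.
Euler: V − E + F = 2 ⇒ (2E)/4 − E + (2 + x) = 2.
Multiply by 8: 2·(2E) − 4·(2E) + 8·(2 + x) = 16, i.e. 16 + 8x − 2·(14 + 3x) = 16.
Collecting terms: 2x − 12 = 16, so 2x = 28, so x = 14.
Then 2E = 14 + 3·14 = 56, so E = 28, V = 2E/4 = 14, F = 2 + 14 = 16.

28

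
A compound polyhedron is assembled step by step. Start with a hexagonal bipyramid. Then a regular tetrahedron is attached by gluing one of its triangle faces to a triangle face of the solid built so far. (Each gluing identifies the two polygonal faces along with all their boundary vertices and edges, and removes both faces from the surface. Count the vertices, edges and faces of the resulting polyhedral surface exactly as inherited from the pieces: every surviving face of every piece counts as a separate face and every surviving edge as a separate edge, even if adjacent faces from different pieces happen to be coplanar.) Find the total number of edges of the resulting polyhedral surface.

21

A hexagonal bipyramid: V=8, E=18, F=12.
Attach a regular tetrahedron (V=4, E=6, F=4) along a 3-gon: merge 3 vertices and 3 edges, delete both glued faces → V=9, E=21, F=14.
Check: V − E + F = 9 − 21 + 14 = 2.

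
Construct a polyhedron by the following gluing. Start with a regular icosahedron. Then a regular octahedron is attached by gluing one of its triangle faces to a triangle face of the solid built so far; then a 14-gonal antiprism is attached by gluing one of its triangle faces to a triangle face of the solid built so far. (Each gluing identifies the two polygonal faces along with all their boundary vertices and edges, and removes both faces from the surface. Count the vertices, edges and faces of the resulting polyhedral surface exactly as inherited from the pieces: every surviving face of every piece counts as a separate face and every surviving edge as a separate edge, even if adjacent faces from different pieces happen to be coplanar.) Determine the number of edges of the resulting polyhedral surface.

A regular icosahedron: V=12, E=30, F=20.
Attach a regular octahedron (V=6, E=12, F=8) along a 3-gon: merge 3 vertices and 3 edges, delete both glued faces → V=15, E=39, F=26.
Attach a 14-gonal antiprism (V=28, E=56, F=30) along a 3-gon: merge 3 vertices and 3 edges, delete both glued faces → V=40, E=92, F=54.
Check: V − E + F = 40 − 92 + 54 = 2.

92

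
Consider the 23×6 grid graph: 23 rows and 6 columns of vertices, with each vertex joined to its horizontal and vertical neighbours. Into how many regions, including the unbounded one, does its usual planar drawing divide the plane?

111

The grid has V = 23·6 = 138 vertices and E = 23·5 + 6·22 = 247 edges.
F = 2 − V + E = 2 − 138 + 247 = 111.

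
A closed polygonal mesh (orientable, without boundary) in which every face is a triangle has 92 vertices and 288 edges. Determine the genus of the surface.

Every face is a triangle and each edge borders two faces, so 3F = 2·288, giving F = 192.
χ = V − E + F = 92 − 288 + 192 = -4.
For a closed orientable surface χ = 2 − 2g, so g = (2 − (-4))/2 = 3.

3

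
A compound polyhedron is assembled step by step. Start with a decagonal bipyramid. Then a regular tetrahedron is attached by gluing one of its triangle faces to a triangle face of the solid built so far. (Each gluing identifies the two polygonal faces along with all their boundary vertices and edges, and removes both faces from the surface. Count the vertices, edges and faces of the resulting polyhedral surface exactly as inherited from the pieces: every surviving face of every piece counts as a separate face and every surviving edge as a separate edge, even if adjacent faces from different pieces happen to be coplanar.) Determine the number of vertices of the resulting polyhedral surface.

13

A decagonal bipyramid: V=12, E=30, F=20.
Attach a regular tetrahedron (V=4, E=6, F=4) along a 3-gon: merge 3 vertices and 3 edges, delete both glued faces → V=13, E=33, F=22.
Check: V − E + F = 13 − 33 + 22 = 2.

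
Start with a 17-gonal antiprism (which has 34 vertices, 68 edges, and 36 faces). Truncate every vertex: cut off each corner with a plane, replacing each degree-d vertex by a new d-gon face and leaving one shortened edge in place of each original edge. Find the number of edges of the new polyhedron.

Truncation replaces each original edge-end by a new vertex, so V′ = 2E = 136.
Each original edge survives, and each old vertex of degree d contributes d new edges; summing degrees gives Σd = 2E, so E′ = E + 2E = 3E = 204.
Each original face survives and each original vertex becomes one new face: F′ = F + V = 70.

204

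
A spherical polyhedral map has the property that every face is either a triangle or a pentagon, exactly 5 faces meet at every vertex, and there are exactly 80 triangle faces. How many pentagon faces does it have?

Let x be the number of pentagons; then F = 80 + x.
Edge–face incidences: 2E = 3·80 + 5·x = 240 + 5x.
Every vertex has degree 5, so 5V = 2E.
Euler: V − E + F = 2 ⇒ (2E)/5 − E + (80 + x) = 2.
Multiply by 10: 2·(2E) − 5·(2E) + 10·(80 + x) = 20, i.e. 800 + 10x − 3·(240 + 5x) = 20.
Collecting terms: −5x + 80 = 20, so −5x = −60, so x = 12.
Then 2E = 240 + 5·12 = 300, so E = 150, V = 2E/5 = 60, F = 80 + 12 = 92.

12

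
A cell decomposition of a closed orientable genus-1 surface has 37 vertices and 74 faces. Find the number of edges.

For a closed orientable surface of genus 1, χ = 2 − 2·1 = 0.
E = V + F − (0) = 37 + 74 − (0) = 111.

111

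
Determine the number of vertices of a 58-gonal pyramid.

A pyramid on an n-gon base has one n-gon and n triangles: V = 58 + 1 = 59, E = 2·58 = 116, F = 58 + 1 = 59.

59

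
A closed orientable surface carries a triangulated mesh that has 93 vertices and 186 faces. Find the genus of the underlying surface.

1

Every face is a triangle, so 2E = 3·186 = 558, giving E = 279.
χ = V − E + F = 93 − 279 + 186 = 0.
For a closed orientable surface χ = 2 − 2g, so g = (2 − (0))/2 = 1.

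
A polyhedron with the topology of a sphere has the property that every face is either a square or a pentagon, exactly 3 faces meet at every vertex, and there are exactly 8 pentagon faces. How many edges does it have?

24

Let x be the number of squares; then F = 8 + x.
Edge–face incidences: 2E = 5·8 + 4·x = 40 + 4x.
Every vertex has degree 3, so 3V = 2E.
Euler: V − E + F = 2 ⇒ (2E)/3 − E + (8 + x) = 2.
Multiply by 6: 2·(2E) − 3·(2E) + 6·(8 + x) = 12, i.e. 48 + 6x − (40 + 4x) = 12.
Collecting terms: 2x + 8 = 12, so 2x = 4, so x = 2.
Then 2E = 40 + 4·2 = 48, so E = 24, V = 2E/3 = 16, F = 8 + 2 = 10.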